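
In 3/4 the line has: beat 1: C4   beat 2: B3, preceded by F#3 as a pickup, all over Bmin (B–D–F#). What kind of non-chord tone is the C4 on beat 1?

The harmony at that moment is B minor triad (B, D, F#); C4 is not a chord tone.
It is approached by leap up from F#3 and left by step down to B3.
Leap in, step out, metrically accented — an appoggiatura.

Appoggiatura.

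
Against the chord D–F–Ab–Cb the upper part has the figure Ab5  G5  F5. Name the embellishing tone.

G5 is a passing tone.

The harmony at that moment is D diminished seventh chord (D, F, Ab, Cb); G5 is not a chord tone.
It is approached by step down from Ab5 and left by step down to F5.
Step in, step out in the same direction — a passing tone.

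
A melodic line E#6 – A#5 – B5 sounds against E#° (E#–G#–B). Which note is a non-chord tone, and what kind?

The harmony at that moment is E# diminished triad (E#, G#, B); A#5 is not a chord tone.
It is approached by leap down from E#6 and left by step up to B5.
Leap in, step out — an appoggiatura.

A#5 is an appoggiatura.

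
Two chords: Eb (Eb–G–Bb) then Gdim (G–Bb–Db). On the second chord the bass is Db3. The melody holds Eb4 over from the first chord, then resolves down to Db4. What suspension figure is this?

At the second chord the bass is Db3. The suspended Eb4 lies a ninth above the bass; after resolving down by step to Db4, the interval above the bass becomes an octave.
Suspension figures are named by those two intervals: 9–8.

9–8 suspension.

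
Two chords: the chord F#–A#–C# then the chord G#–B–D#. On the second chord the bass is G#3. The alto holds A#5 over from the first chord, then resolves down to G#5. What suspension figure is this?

At the second chord the bass is G#3. The suspended A#5 lies a ninth above the bass; after resolving down by step to G#5, the interval above the bass becomes an octave.
Suspension figures are named by those two intervals: 9–8.

9–8 suspension.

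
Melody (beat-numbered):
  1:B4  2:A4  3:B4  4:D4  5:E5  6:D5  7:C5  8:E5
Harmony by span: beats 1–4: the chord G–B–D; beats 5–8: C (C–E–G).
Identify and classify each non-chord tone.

A4 (beat 2) — neighbor tone; D5 (beat 6) — passing tone.

The harmony at that moment is G major triad (G, B, D); A4 is not a chord tone.
It is approached by step down from B4 and left by step up to B4.
Step away and step back to the same note — a neighbor tone (lower neighbor).
The harmony at that moment is C major triad (C, E, G); D5 is not a chord tone.
It is approached by step down from E5 and left by step down to C5.
Step in, step out in the same direction — a passing tone.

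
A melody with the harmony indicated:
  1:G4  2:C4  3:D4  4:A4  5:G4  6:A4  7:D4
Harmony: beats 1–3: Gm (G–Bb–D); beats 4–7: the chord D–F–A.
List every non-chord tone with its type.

C4 (beat 2) — appoggiatura; G4 (beat 5) — neighbor tone.

The harmony at that moment is G minor triad (G, Bb, D); C4 is not a chord tone.
It is approached by leap down from G4 and left by step up to D4.
Leap in, step out — an appoggiatura.
The harmony at that moment is D minor triad (D, F, A); G4 is not a chord tone.
It is approached by step down from A4 and left by step up to A4.
Step away and step back to the same note — a neighbor tone (lower neighbor).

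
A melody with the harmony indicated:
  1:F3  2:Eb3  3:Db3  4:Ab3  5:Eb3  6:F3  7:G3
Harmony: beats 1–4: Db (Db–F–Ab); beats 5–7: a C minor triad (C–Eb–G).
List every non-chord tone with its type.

The harmony at that moment is Db major triad (Db, F, Ab); Eb3 is not a chord tone.
It is approached by step down from F3 and left by step down to Db3.
Step in, step out in the same direction — a passing tone.
The harmony at that moment is C minor triad (C, Eb, G); F3 is not a chord tone.
It is approached by step up from Eb3 and left by step up to G3.
Step in, step out in the same direction — a passing tone.

Eb3 (beat 2) — passing tone; F3 (beat 6) — passing tone.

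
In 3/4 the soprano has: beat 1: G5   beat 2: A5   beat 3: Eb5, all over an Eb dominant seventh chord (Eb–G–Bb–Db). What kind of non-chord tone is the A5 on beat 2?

Escape tone.

The harmony at that moment is Eb dominant seventh chord (Eb, G, Bb, Db); A5 is not a chord tone.
It is approached by step up from G5 and left by leap down to Eb5.
Step in, leap out, on a weak beat — an escape tone.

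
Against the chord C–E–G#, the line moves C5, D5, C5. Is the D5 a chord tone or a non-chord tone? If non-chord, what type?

The harmony at that moment is C augmented triad (C, E, G#); D5 is not a chord tone.
It is approached by step up from C5 and left by step down to C5.
Step away and step back to the same note — a neighbor tone (upper neighbor).

Non-chord tone — a neighbor tone.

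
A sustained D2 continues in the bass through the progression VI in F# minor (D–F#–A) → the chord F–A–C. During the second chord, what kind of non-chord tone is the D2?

Pedal tone (pedal point).

The harmony at that moment is F major triad (F, A, C); D2 is not a chord tone.
It is held over (the same pitch as the preceding D2) and then sustained as the same pitch into the next harmony.
Sustained through a change of harmony — a pedal tone.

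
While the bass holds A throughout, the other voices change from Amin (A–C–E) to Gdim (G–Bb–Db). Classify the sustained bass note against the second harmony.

Pedal tone (pedal point).

The harmony at that moment is G diminished triad (G, Bb, Db); A is not a chord tone.
It is held over (the same pitch as the preceding A) and then sustained as the same pitch into the next harmony.
Sustained through a change of harmony — a pedal tone.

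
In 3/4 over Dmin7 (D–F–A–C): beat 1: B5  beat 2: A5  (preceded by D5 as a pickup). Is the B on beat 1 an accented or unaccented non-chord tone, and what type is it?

Accented appoggiatura.

The harmony at that moment is D minor seventh chord (D, F, A, C); B5 is not a chord tone.
It is approached by leap up from D5 and left by step down to A5.
Leap in, step out — an appoggiatura.
It falls on the downbeat, so it is accented.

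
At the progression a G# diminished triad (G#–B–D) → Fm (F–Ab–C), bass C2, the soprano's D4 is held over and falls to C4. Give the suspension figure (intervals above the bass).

9–8 suspension.

At the second chord the bass is C2. The suspended D4 lies a ninth above the bass; after resolving down by step to C4, the interval above the bass becomes an octave.
Suspension figures are named by those two intervals: 9–8.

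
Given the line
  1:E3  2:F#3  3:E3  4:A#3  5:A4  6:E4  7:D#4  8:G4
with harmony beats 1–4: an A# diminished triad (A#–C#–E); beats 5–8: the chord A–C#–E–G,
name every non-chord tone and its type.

The harmony at that moment is A# diminished triad (A#, C#, E); F#3 is not a chord tone.
It is approached by step up from E3 and left by step down to E3.
Step away and step back to the same note — a neighbor tone (upper neighbor).
The harmony at that moment is A dominant seventh chord (A, C#, E, G); D#4 is not a chord tone.
It is approached by step down from E4 and left by leap up to G4.
Step in, leap out — an escape tone.

F#3 (beat 2) — neighbor tone; D#4 (beat 7) — escape tone.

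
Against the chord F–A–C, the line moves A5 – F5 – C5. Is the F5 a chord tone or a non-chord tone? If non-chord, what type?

Chord tone (the root of F major triad).

F major triad contains F, A, C; F is the root, so it is a chord tone.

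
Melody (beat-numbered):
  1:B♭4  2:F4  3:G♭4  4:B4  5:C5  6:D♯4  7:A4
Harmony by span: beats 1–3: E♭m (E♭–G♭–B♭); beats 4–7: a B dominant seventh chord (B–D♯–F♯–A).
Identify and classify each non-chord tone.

The harmony at that moment is E♭ minor triad (E♭, G♭, B♭); F4 is not a chord tone.
It is approached by leap down from B♭4 and left by step up to G♭4.
Leap in, step out — an appoggiatura.
The harmony at that moment is B dominant seventh chord (B, D♯, F♯, A); C5 is not a chord tone.
It is approached by step up from B4 and left by leap down to D♯4.
Step in, leap out — an escape tone.

F4 (beat 2) — appoggiatura; C5 (beat 5) — escape tone.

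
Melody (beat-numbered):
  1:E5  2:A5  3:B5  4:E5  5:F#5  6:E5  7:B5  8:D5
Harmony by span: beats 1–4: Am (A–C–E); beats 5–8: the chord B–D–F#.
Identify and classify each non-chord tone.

The harmony at that moment is A minor triad (A, C, E); B5 is not a chord tone.
It is approached by step up from A5 and left by leap down to E5.
Step in, leap out — an escape tone.
The harmony at that moment is B minor triad (B, D, F#); E5 is not a chord tone.
It is approached by step down from F#5 and left by leap up to B5.
Step in, leap out — an escape tone.

B5 (beat 3) — escape tone; E5 (beat 6) — escape tone.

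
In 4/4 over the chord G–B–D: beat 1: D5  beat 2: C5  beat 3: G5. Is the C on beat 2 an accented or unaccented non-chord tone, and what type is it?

Unaccented escape tone.

The harmony at that moment is G major triad (G, B, D); C5 is not a chord tone.
It is approached by step down from D5 and left by leap up to G5.
Step in, leap out — an escape tone.
It falls on a weak beat, so it is unaccented.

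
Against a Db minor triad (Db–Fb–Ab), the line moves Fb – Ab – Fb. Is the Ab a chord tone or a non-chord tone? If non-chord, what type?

Db minor triad contains Db, Fb, Ab; Ab is the fifth, so it is a chord tone.

Chord tone (the fifth of Db minor triad).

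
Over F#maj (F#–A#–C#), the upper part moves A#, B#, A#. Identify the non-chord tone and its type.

The harmony at that moment is F# major triad (F#, A#, C#); B# is not a chord tone.
It is approached by step up from A# and left by step down to A#.
Step away and step back to the same note — a neighbor tone (upper neighbor).

B# is a neighbor tone.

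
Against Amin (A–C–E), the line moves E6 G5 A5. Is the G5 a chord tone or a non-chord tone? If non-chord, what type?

The harmony at that moment is A minor triad (A, C, E); G5 is not a chord tone.
It is approached by leap down from E6 and left by step up to A5.
Leap in, step out — an appoggiatura.

Non-chord tone — an appoggiatura.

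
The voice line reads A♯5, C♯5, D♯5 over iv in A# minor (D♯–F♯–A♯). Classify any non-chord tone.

C♯5 is an appoggiatura.

The harmony at that moment is D♯ minor triad (D♯, F♯, A♯); C♯5 is not a chord tone.
It is approached by leap down from A♯5 and left by step up to D♯5.
Leap in, step out — an appoggiatura.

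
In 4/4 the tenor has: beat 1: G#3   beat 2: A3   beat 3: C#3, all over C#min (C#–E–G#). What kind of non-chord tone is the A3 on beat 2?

Escape tone.

The harmony at that moment is C# minor triad (C#, E, G#); A3 is not a chord tone.
It is approached by step up from G#3 and left by leap down to C#3.
Step in, leap out, on a weak beat — an escape tone.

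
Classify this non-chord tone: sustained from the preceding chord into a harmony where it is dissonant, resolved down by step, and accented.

Approach: by preparation — the pitch is first a chord tone, then held (tied or repeated) while the harmony changes under it. Departure: down by step. Metric position: strong.
A prepared dissonance that resolves downward by step — a suspension. (The same figure resolving upward would be a retardation.)

Suspension.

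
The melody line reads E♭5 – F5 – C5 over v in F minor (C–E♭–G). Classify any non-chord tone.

The harmony at that moment is C minor triad (C, E♭, G); F5 is not a chord tone.
It is approached by step up from E♭5 and left by leap down to C5.
Step in, leap out — an escape tone.

F5 is an escape tone.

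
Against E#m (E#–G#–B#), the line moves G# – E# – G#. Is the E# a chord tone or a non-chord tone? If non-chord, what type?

Chord tone (the root of E# minor triad).

E# minor triad contains E#, G#, B#; E# is the root, so it is a chord tone.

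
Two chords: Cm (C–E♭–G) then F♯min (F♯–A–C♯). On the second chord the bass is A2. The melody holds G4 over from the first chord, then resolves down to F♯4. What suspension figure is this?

At the second chord the bass is A2. The suspended G4 lies a seventh above the bass; after resolving down by step to F♯4, the interval above the bass becomes a sixth.
Suspension figures are named by those two intervals: 7–6.

7–6 suspension.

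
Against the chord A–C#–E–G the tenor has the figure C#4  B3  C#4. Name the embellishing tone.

B3 is a neighbor tone.

The harmony at that moment is A dominant seventh chord (A, C#, E, G); B3 is not a chord tone.
It is approached by step down from C#4 and left by step up to C#4.
Step away and step back to the same note — a neighbor tone (lower neighbor).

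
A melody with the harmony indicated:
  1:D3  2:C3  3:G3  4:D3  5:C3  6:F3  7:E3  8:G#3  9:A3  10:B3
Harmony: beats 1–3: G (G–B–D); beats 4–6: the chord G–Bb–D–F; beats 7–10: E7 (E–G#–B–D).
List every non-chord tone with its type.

The harmony at that moment is G major triad (G, B, D); C3 is not a chord tone.
It is approached by step down from D3 and left by leap up to G3.
Step in, leap out — an escape tone.
The harmony at that moment is G minor seventh chord (G, Bb, D, F); C3 is not a chord tone.
It is approached by step down from D3 and left by leap up to F3.
Step in, leap out — an escape tone.
The harmony at that moment is E dominant seventh chord (E, G#, B, D); A3 is not a chord tone.
It is approached by step up from G#3 and left by step up to B3.
Step in, step out in the same direction — a passing tone.

C3 (beat 2) — escape tone; C3 (beat 5) — escape tone; A3 (beat 9) — passing tone.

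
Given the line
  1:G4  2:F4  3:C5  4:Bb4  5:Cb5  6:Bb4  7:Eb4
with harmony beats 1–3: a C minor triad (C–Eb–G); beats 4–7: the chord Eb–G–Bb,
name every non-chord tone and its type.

F4 (beat 2) — escape tone; Cb5 (beat 5) — neighbor tone.

The harmony at that moment is C minor triad (C, Eb, G); F4 is not a chord tone.
It is approached by step down from G4 and left by leap up to C5.
Step in, leap out — an escape tone.
The harmony at that moment is Eb major triad (Eb, G, Bb); Cb5 is not a chord tone.
It is approached by step up from Bb4 and left by step down to Bb4.
Step away and step back to the same note — a neighbor tone (upper neighbor).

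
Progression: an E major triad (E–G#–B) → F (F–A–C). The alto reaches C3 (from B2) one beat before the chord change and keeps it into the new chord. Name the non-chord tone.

The harmony at that moment is E major triad (E, G#, B); C3 is not a chord tone.
It is approached by step up from B2 and then sustained as the same pitch into the next harmony.
Arriving early and becoming a chord tone when the harmony changes — an anticipation.

C3 is an anticipation.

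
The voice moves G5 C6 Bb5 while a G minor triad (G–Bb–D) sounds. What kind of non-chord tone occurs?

The harmony at that moment is G minor triad (G, Bb, D); C6 is not a chord tone.
It is approached by leap up from G5 and left by step down to Bb5.
Leap in, step out — an appoggiatura.

C6 is an appoggiatura.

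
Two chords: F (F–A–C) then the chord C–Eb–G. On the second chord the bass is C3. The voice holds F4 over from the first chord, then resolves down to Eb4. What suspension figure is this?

At the second chord the bass is C3. The suspended F4 lies a fourth above the bass; after resolving down by step to Eb4, the interval above the bass becomes a third.
Suspension figures are named by those two intervals: 4–3.

4–3 suspension.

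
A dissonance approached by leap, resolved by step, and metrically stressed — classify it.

Approach: by leap. Departure: by step. Metric position: strong.
Leap in, step out, in a metrically strong position — an appoggiatura. (It is the mirror image of the escape tone, which steps in and leaps out from a weak position.)

Appoggiatura.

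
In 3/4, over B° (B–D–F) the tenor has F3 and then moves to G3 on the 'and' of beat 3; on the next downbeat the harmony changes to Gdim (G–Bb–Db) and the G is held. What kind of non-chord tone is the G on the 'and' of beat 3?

The harmony at that moment is B diminished triad (B, D, F); G3 is not a chord tone.
It is approached by step up from F3 and then sustained as the same pitch into the next harmony.
Arriving early and becoming a chord tone when the harmony changes — an anticipation.

Anticipation.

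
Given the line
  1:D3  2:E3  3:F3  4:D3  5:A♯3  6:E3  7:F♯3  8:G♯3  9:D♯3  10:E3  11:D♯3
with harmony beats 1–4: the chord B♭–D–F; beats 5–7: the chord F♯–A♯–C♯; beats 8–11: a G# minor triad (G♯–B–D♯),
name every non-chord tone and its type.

E3 (beat 2) — passing tone; E3 (beat 6) — appoggiatura; E3 (beat 10) — neighbor tone.

The harmony at that moment is B♭ major triad (B♭, D, F); E3 is not a chord tone.
It is approached by step up from D3 and left by step up to F3.
Step in, step out in the same direction — a passing tone.
The harmony at that moment is F♯ major triad (F♯, A♯, C♯); E3 is not a chord tone.
It is approached by leap down from A♯3 and left by step up to F♯3.
Leap in, step out — an appoggiatura.
The harmony at that moment is G♯ minor triad (G♯, B, D♯); E3 is not a chord tone.
It is approached by step up from D♯3 and left by step down to D♯3.
Step away and step back to the same note — a neighbor tone (upper neighbor).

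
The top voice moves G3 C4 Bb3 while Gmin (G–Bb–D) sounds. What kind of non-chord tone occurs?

The harmony at that moment is G minor triad (G, Bb, D); C4 is not a chord tone.
It is approached by leap up from G3 and left by step down to Bb3.
Leap in, step out — an appoggiatura.

C4 is an appoggiatura.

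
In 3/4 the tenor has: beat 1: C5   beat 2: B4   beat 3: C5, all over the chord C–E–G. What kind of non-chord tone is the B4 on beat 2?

Lower neighbor tone.

The harmony at that moment is C major triad (C, E, G); B4 is not a chord tone.
It is approached by step down from C5 and left by step up to C5.
Step away and step back to the same note — a neighbor tone (lower neighbor).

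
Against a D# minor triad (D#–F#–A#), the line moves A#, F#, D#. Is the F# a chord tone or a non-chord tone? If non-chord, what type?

D# minor triad contains D#, F#, A#; F# is the third, so it is a chord tone.

Chord tone (the third of D# minor triad).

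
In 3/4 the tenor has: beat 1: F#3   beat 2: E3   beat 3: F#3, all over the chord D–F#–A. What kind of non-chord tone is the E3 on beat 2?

The harmony at that moment is D major triad (D, F#, A); E3 is not a chord tone.
It is approached by step down from F#3 and left by step up to F#3.
Step away and step back to the same note — a neighbor tone (lower neighbor).

Lower neighbor tone.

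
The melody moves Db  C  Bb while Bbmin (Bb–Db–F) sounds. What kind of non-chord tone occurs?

The harmony at that moment is Bb minor triad (Bb, Db, F); C is not a chord tone.
It is approached by step down from Db and left by step down to Bb.
Step in, step out in the same direction — a passing tone.

C is a passing tone.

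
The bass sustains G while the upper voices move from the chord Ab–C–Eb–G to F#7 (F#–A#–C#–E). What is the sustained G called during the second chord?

Pedal tone (pedal point).

The harmony at that moment is F# dominant seventh chord (F#, A#, C#, E); G is not a chord tone.
It is held over (the same pitch as the preceding G) and then sustained as the same pitch into the next harmony.
Sustained through a change of harmony — a pedal tone.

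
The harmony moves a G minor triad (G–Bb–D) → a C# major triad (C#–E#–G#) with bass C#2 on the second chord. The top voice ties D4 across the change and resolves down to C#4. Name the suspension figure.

At the second chord the bass is C#2. The suspended D4 lies a ninth above the bass; after resolving down by step to C#4, the interval above the bass becomes an octave.
Suspension figures are named by those two intervals: 9–8.

9–8 suspension.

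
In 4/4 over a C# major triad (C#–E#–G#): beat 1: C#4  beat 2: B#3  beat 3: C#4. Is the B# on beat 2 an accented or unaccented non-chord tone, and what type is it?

The harmony at that moment is C# major triad (C#, E#, G#); B#3 is not a chord tone.
It is approached by step down from C#4 and left by step up to C#4.
Step away and step back to the same note — a neighbor tone (lower neighbor).
It falls on a weak beat, so it is unaccented.

Unaccented neighbor tone.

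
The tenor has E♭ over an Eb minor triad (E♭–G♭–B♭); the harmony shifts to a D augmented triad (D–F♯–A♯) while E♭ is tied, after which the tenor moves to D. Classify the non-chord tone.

E♭ is a suspension.

The harmony at that moment is D augmented triad (D, F♯, A♯); E♭ is not a chord tone.
It is held over (the same pitch as the preceding E♭) and left by step down to D.
Held over from the previous chord and resolving down by step — a suspension.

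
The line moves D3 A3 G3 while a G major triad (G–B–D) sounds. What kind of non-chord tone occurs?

A3 is an appoggiatura.

The harmony at that moment is G major triad (G, B, D); A3 is not a chord tone.
It is approached by leap up from D3 and left by step down to G3.
Leap in, step out — an appoggiatura.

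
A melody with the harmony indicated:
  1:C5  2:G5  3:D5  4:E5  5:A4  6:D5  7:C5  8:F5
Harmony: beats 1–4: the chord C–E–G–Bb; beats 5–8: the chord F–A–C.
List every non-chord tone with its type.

The harmony at that moment is C dominant seventh chord (C, E, G, Bb); D5 is not a chord tone.
It is approached by leap down from G5 and left by step up to E5.
Leap in, step out — an appoggiatura.
The harmony at that moment is F major triad (F, A, C); D5 is not a chord tone.
It is approached by leap up from A4 and left by step down to C5.
Leap in, step out — an appoggiatura.

D5 (beat 3) — appoggiatura; D5 (beat 6) — appoggiatura.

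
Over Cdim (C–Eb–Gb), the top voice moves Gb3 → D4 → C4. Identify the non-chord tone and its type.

The harmony at that moment is C diminished triad (C, Eb, Gb); D4 is not a chord tone.
It is approached by leap up from Gb3 and left by step down to C4.
Leap in, step out — an appoggiatura.

D4 is an appoggiatura.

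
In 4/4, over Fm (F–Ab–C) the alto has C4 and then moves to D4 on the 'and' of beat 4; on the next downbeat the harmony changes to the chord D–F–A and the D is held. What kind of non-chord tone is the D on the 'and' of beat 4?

The harmony at that moment is F minor triad (F, Ab, C); D4 is not a chord tone.
It is approached by step up from C4 and then sustained as the same pitch into the next harmony.
Arriving early and becoming a chord tone when the harmony changes — an anticipation.

Anticipation.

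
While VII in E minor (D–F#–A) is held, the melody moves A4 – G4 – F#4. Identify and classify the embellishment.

G4 is a passing tone.

The harmony at that moment is D major triad (D, F#, A); G4 is not a chord tone.
It is approached by step down from A4 and left by step down to F#4.
Step in, step out in the same direction — a passing tone.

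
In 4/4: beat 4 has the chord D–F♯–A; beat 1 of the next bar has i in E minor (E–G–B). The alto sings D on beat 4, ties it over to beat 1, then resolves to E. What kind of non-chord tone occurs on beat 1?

Retardation.

The harmony at that moment is E minor triad (E, G, B); D is not a chord tone.
It is held over (the same pitch as the preceding D) and left by step up to E.
Held over from the previous chord and resolving up by step — a retardation.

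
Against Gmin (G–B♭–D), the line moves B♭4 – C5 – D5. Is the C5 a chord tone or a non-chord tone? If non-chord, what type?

The harmony at that moment is G minor triad (G, B♭, D); C5 is not a chord tone.
It is approached by step up from B♭4 and left by step up to D5.
Step in, step out in the same direction — a passing tone.

Non-chord tone — a passing tone.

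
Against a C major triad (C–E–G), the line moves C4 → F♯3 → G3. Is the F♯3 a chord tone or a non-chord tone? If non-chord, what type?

The harmony at that moment is C major triad (C, E, G); F♯3 is not a chord tone.
It is approached by leap down from C4 and left by step up to G3.
Leap in, step out — an appoggiatura.

Non-chord tone — an appoggiatura.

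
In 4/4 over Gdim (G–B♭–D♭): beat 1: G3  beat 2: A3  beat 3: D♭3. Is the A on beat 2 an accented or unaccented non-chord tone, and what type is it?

Unaccented escape tone.

The harmony at that moment is G diminished triad (G, B♭, D♭); A3 is not a chord tone.
It is approached by step up from G3 and left by leap down to D♭3.
Step in, leap out — an escape tone.
It falls on a weak beat, so it is unaccented.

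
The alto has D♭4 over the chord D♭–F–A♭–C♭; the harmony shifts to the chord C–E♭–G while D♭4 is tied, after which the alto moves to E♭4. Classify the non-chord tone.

The harmony at that moment is C minor triad (C, E♭, G); D♭4 is not a chord tone.
It is held over (the same pitch as the preceding D♭4) and left by step up to E♭4.
Held over from the previous chord and resolving up by step — a retardation.

D♭4 is a retardation.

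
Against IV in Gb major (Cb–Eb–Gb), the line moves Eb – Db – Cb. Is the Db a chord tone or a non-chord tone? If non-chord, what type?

The harmony at that moment is Cb major triad (Cb, Eb, Gb); Db is not a chord tone.
It is approached by step down from Eb and left by step down to Cb.
Step in, step out in the same direction — a passing tone.

Non-chord tone — a passing tone.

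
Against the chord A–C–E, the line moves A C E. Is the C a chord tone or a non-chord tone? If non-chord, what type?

Chord tone (the third of A minor triad).

A minor triad contains A, C, E; C is the third, so it is a chord tone.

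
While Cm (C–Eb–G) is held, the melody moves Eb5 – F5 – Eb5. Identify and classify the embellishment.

The harmony at that moment is C minor triad (C, Eb, G); F5 is not a chord tone.
It is approached by step up from Eb5 and left by step down to Eb5.
Step away and step back to the same note — a neighbor tone (upper neighbor).

F5 is a neighbor tone.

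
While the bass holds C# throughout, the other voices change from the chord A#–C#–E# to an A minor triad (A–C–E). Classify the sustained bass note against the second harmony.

Pedal tone (pedal point).

The harmony at that moment is A minor triad (A, C, E); C# is not a chord tone.
It is held over (the same pitch as the preceding C#) and then sustained as the same pitch into the next harmony.
Sustained through a change of harmony — a pedal tone.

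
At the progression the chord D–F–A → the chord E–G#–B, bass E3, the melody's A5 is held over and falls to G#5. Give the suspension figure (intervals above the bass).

4–3 suspension.

At the second chord the bass is E3. The suspended A5 lies a fourth above the bass; after resolving down by step to G#5, the interval above the bass becomes a third.
Suspension figures are named by those two intervals: 4–3.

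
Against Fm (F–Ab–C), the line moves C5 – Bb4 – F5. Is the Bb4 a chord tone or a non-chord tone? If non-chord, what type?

Non-chord tone — an escape tone.

The harmony at that moment is F minor triad (F, Ab, C); Bb4 is not a chord tone.
It is approached by step down from C5 and left by leap up to F5.
Step in, leap out — an escape tone.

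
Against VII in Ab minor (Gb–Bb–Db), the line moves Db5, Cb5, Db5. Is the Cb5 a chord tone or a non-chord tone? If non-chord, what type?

Non-chord tone — a neighbor tone.

The harmony at that moment is Gb major triad (Gb, Bb, Db); Cb5 is not a chord tone.
It is approached by step down from Db5 and left by step up to Db5.
Step away and step back to the same note — a neighbor tone (lower neighbor).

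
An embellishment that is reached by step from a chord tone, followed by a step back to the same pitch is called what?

Approach: by step. Departure: by step in the opposite direction, back to the starting pitch.
Stepwise on both sides but reversing to return to the same chord tone — a neighbor tone. (Had it continued onward in the same direction it would be a passing tone instead.)

Neighbor tone.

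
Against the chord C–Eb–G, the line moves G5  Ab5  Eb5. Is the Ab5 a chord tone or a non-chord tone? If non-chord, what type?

Non-chord tone — an escape tone.

The harmony at that moment is C minor triad (C, Eb, G); Ab5 is not a chord tone.
It is approached by step up from G5 and left by leap down to Eb5.
Step in, leap out — an escape tone.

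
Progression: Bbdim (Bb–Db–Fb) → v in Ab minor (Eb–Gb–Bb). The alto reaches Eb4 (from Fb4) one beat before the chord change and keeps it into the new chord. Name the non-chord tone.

Eb4 is an anticipation.

The harmony at that moment is Bb diminished triad (Bb, Db, Fb); Eb4 is not a chord tone.
It is approached by step down from Fb4 and then sustained as the same pitch into the next harmony.
Arriving early and becoming a chord tone when the harmony changes — an anticipation.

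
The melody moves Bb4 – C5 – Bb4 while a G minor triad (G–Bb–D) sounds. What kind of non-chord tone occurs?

C5 is a neighbor tone.

The harmony at that moment is G minor triad (G, Bb, D); C5 is not a chord tone.
It is approached by step up from Bb4 and left by step down to Bb4.
Step away and step back to the same note — a neighbor tone (upper neighbor).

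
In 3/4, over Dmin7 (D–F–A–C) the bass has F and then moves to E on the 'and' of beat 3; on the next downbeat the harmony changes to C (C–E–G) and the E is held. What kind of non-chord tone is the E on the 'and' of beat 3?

Anticipation.

The harmony at that moment is D minor seventh chord (D, F, A, C); E is not a chord tone.
It is approached by step down from F and then sustained as the same pitch into the next harmony.
Arriving early and becoming a chord tone when the harmony changes — an anticipation.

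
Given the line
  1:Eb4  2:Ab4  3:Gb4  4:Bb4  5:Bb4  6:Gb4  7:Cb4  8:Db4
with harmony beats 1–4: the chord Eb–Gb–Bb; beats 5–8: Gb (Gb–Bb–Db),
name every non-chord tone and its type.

The harmony at that moment is Eb minor triad (Eb, Gb, Bb); Ab4 is not a chord tone.
It is approached by leap up from Eb4 and left by step down to Gb4.
Leap in, step out — an appoggiatura.
The harmony at that moment is Gb major triad (Gb, Bb, Db); Cb4 is not a chord tone.
It is approached by leap down from Gb4 and left by step up to Db4.
Leap in, step out — an appoggiatura.

Ab4 (beat 2) — appoggiatura; Cb4 (beat 7) — appoggiatura.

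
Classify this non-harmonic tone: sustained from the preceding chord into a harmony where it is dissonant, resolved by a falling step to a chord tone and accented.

Suspension.

Approach: by preparation — the pitch is first a chord tone, then held (tied or repeated) while the harmony changes under it. Departure: down by step. Metric position: strong.
A prepared dissonance that resolves downward by step — a suspension. (The same figure resolving upward would be a retardation.)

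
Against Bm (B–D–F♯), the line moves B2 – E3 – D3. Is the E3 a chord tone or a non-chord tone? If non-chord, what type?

Non-chord tone — an appoggiatura.

The harmony at that moment is B minor triad (B, D, F♯); E3 is not a chord tone.
It is approached by leap up from B2 and left by step down to D3.
Leap in, step out — an appoggiatura.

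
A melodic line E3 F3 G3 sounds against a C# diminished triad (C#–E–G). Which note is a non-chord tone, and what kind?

F3 is a passing tone.

The harmony at that moment is C# diminished triad (C#, E, G); F3 is not a chord tone.
It is approached by step up from E3 and left by step up to G3.
Step in, step out in the same direction — a passing tone.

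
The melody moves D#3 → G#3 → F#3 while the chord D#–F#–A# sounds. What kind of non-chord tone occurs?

The harmony at that moment is D# minor triad (D#, F#, A#); G#3 is not a chord tone.
It is approached by leap up from D#3 and left by step down to F#3.
Leap in, step out — an appoggiatura.

G#3 is an appoggiatura.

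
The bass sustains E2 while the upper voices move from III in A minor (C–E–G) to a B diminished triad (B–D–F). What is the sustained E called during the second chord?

The harmony at that moment is B diminished triad (B, D, F); E2 is not a chord tone.
It is held over (the same pitch as the preceding E2) and then sustained as the same pitch into the next harmony.
Sustained through a change of harmony — a pedal tone.

Pedal tone (pedal point).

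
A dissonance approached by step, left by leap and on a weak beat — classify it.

Approach: by step. Departure: by leap. Metric position: weak.
Step in, leap out, from a weak position — an escape tone (échappée). (It is the mirror image of the appoggiatura, which leaps in and steps out on a strong beat.)

Escape tone.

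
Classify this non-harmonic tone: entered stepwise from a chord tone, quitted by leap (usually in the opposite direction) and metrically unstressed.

Escape tone.

Approach: by step. Departure: by leap. Metric position: weak.
Step in, leap out, from a weak position — an escape tone (échappée). (It is the mirror image of the appoggiatura, which leaps in and steps out on a strong beat.)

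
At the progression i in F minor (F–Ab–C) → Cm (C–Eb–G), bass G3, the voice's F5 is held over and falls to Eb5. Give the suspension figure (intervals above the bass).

At the second chord the bass is G3. The suspended F5 lies a seventh above the bass; after resolving down by step to Eb5, the interval above the bass becomes a sixth.
Suspension figures are named by those two intervals: 7–6.

7–6 suspension.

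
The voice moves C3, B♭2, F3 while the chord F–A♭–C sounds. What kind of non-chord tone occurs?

B♭2 is an escape tone.

The harmony at that moment is F minor triad (F, A♭, C); B♭2 is not a chord tone.
It is approached by step down from C3 and left by leap up to F3.
Step in, leap out — an escape tone.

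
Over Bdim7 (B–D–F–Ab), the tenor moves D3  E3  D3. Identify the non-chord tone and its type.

The harmony at that moment is B diminished seventh chord (B, D, F, Ab); E3 is not a chord tone.
It is approached by step up from D3 and left by step down to D3.
Step away and step back to the same note — a neighbor tone (upper neighbor).

E3 is a neighbor tone.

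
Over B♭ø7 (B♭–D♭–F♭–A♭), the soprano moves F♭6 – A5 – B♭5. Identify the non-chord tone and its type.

The harmony at that moment is B♭ half-diminished seventh chord (B♭, D♭, F♭, A♭); A5 is not a chord tone.
It is approached by leap down from F♭6 and left by step up to B♭5.
Leap in, step out — an appoggiatura.

A5 is an appoggiatura.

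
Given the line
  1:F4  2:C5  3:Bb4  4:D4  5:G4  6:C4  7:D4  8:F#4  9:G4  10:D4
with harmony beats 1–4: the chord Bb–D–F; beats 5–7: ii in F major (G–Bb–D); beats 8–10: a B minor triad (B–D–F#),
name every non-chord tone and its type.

C5 (beat 2) — appoggiatura; C4 (beat 6) — appoggiatura; G4 (beat 9) — escape tone.

The harmony at that moment is Bb major triad (Bb, D, F); C5 is not a chord tone.
It is approached by leap up from F4 and left by step down to Bb4.
Leap in, step out — an appoggiatura.
The harmony at that moment is G minor triad (G, Bb, D); C4 is not a chord tone.
It is approached by leap down from G4 and left by step up to D4.
Leap in, step out — an appoggiatura.
The harmony at that moment is B minor triad (B, D, F#); G4 is not a chord tone.
It is approached by step up from F#4 and left by leap down to D4.
Step in, leap out — an escape tone.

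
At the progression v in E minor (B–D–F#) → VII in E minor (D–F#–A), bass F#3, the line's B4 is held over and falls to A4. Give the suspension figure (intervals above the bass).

4–3 suspension.

At the second chord the bass is F#3. The suspended B4 lies a fourth above the bass; after resolving down by step to A4, the interval above the bass becomes a third.
Suspension figures are named by those two intervals: 4–3.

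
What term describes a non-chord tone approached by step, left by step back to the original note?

Approach: by step. Departure: by step in the opposite direction, back to the starting pitch.
Stepwise on both sides but reversing to return to the same chord tone — a neighbor tone. (Had it continued onward in the same direction it would be a passing tone instead.)

Neighbor tone.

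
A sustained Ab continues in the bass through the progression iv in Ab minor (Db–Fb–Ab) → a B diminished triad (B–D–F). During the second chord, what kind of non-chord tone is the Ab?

Pedal tone (pedal point).

The harmony at that moment is B diminished triad (B, D, F); Ab is not a chord tone.
It is held over (the same pitch as the preceding Ab) and then sustained as the same pitch into the next harmony.
Sustained through a change of harmony — a pedal tone.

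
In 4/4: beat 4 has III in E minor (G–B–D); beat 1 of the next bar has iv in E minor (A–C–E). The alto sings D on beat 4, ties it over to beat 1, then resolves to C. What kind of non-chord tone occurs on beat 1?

Suspension.

The harmony at that moment is A minor triad (A, C, E); D is not a chord tone.
It is held over (the same pitch as the preceding D) and left by step down to C.
Held over from the previous chord and resolving down by step — a suspension.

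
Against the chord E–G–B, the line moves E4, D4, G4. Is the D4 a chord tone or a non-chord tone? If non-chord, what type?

Non-chord tone — an escape tone.

The harmony at that moment is E minor triad (E, G, B); D4 is not a chord tone.
It is approached by step down from E4 and left by leap up to G4.
Step in, leap out — an escape tone.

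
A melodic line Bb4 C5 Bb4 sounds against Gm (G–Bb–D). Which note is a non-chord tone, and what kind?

The harmony at that moment is G minor triad (G, Bb, D); C5 is not a chord tone.
It is approached by step up from Bb4 and left by step down to Bb4.
Step away and step back to the same note — a neighbor tone (upper neighbor).

C5 is a neighbor tone.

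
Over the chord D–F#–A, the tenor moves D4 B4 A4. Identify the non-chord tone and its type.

The harmony at that moment is D major triad (D, F#, A); B4 is not a chord tone.
It is approached by leap up from D4 and left by step down to A4.
Leap in, step out — an appoggiatura.

B4 is an appoggiatura.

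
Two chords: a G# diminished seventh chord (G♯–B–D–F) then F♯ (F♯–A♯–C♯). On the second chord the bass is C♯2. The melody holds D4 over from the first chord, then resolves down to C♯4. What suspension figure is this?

9–8 suspension.

At the second chord the bass is C♯2. The suspended D4 lies a ninth above the bass; after resolving down by step to C♯4, the interval above the bass becomes an octave.
Suspension figures are named by those two intervals: 9–8.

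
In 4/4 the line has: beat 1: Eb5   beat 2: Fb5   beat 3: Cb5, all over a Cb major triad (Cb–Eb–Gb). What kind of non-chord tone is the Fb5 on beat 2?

The harmony at that moment is Cb major triad (Cb, Eb, Gb); Fb5 is not a chord tone.
It is approached by step up from Eb5 and left by leap down to Cb5.
Step in, leap out, on a weak beat — an escape tone.

Escape tone.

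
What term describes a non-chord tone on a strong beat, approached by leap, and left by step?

Appoggiatura.

Approach: by leap. Departure: by step. Metric position: strong.
Leap in, step out, in a metrically strong position — an appoggiatura. (It is the mirror image of the escape tone, which steps in and leaps out from a weak position.)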